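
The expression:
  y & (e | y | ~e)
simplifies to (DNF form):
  y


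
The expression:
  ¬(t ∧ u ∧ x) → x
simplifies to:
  x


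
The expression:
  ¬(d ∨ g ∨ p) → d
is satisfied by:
  {d: True, g: True, p: True}
  {d: True, g: True, p: False}
  {d: True, p: True, g: False}
  {d: True, p: False, g: False}
  {g: True, p: True, d: False}
  {g: True, p: False, d: False}
  {p: True, g: False, d: False}


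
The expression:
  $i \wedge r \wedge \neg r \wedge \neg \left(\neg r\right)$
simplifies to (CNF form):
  $\text{False}$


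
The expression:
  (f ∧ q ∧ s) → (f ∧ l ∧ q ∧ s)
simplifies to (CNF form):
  l ∨ ¬f ∨ ¬q ∨ ¬s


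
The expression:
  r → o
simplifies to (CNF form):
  o ∨ ¬r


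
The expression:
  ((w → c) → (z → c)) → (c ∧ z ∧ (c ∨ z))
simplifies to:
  z ∧ (c ∨ ¬w)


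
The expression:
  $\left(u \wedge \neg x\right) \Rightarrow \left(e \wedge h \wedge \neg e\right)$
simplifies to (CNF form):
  $x \vee \neg u$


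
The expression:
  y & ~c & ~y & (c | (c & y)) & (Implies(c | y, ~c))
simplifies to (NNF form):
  False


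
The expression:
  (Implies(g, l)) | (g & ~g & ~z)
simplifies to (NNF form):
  l | ~g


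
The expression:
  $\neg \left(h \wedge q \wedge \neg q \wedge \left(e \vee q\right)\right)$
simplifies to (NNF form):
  $\text{True}$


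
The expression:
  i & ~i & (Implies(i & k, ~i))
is never true.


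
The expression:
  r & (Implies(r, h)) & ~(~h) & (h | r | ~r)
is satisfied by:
  {r: True, h: True}


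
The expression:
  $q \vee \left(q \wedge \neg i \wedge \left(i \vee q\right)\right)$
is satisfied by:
  {q: True}


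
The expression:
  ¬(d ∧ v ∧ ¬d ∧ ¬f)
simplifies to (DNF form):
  True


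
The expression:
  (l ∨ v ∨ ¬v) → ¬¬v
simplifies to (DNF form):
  v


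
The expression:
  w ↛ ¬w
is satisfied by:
  {w: True}


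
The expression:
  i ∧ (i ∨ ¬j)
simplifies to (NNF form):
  i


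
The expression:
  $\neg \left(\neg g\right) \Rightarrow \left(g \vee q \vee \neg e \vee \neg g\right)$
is always true.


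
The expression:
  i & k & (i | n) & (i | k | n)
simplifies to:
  i & k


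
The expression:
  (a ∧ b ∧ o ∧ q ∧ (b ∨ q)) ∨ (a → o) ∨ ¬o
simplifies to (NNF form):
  True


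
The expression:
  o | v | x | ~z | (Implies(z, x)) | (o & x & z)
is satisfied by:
  {x: True, o: True, v: True, z: False}
  {x: True, o: True, v: False, z: False}
  {x: True, v: True, o: False, z: False}
  {x: True, v: False, o: False, z: False}
  {o: True, v: True, x: False, z: False}
  {o: True, v: False, x: False, z: False}
  {v: True, x: False, o: False, z: False}
  {v: False, x: False, o: False, z: False}
  {z: True, x: True, o: True, v: True}
  {z: True, x: True, o: True, v: False}
  {z: True, x: True, v: True, o: False}
  {z: True, x: True, v: False, o: False}
  {z: True, o: True, v: True, x: False}
  {z: True, o: True, v: False, x: False}
  {z: True, v: True, o: False, x: False}


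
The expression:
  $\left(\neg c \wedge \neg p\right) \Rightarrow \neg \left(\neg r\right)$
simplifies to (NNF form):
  $c \vee p \vee r$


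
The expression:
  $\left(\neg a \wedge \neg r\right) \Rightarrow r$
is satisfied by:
  {r: True, a: True}
  {r: True, a: False}
  {a: True, r: False}


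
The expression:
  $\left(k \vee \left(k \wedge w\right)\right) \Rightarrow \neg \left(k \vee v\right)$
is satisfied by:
  {k: False}


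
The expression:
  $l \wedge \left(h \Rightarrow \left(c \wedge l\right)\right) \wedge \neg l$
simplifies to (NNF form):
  $\text{False}$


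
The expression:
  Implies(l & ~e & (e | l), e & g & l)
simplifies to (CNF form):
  e | ~l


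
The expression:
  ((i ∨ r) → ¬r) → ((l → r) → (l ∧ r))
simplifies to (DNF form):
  l ∨ r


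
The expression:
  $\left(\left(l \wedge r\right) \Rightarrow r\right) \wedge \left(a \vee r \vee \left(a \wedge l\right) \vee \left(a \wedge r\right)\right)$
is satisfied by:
  {r: True, a: True}
  {r: True, a: False}
  {a: True, r: False}


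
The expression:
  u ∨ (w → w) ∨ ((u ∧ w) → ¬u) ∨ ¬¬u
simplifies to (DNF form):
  True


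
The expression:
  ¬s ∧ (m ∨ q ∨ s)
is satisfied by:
  {q: True, m: True, s: False}
  {q: True, m: False, s: False}
  {m: True, q: False, s: False}


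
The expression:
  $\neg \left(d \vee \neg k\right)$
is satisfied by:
  {k: True, d: False}


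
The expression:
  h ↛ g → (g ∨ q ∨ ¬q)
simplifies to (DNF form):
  True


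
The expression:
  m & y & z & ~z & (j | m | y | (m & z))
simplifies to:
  False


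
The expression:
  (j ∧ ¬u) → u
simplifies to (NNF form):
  u ∨ ¬j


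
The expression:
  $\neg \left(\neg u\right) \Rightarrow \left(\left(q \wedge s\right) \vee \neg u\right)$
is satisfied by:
  {q: True, s: True, u: False}
  {q: True, s: False, u: False}
  {s: True, q: False, u: False}
  {q: False, s: False, u: False}
  {q: True, u: True, s: True}


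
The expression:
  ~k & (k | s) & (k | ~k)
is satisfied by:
  {s: True, k: False}


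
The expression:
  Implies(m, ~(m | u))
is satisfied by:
  {m: False}


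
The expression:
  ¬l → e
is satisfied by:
  {l: True, e: True}
  {l: True, e: False}
  {e: True, l: False}


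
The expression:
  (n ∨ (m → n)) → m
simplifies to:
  m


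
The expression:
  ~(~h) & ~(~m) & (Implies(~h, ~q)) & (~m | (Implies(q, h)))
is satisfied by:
  {h: True, m: True}


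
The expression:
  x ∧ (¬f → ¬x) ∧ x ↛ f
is never true.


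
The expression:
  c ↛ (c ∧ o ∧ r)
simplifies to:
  c ∧ (¬o ∨ ¬r)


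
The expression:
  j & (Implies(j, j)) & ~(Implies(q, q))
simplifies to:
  False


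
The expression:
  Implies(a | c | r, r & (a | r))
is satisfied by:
  {r: True, c: False, a: False}
  {r: True, a: True, c: False}
  {r: True, c: True, a: False}
  {r: True, a: True, c: True}
  {a: False, c: False, r: False}


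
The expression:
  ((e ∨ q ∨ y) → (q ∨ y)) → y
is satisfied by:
  {y: True, e: True, q: False}
  {y: True, e: False, q: False}
  {y: True, q: True, e: True}
  {y: True, q: True, e: False}
  {e: True, q: False, y: False}


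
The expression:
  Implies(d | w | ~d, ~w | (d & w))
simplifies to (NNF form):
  d | ~w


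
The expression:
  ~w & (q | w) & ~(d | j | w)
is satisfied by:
  {q: True, d: False, w: False, j: False}


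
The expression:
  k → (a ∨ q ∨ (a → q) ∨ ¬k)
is always true.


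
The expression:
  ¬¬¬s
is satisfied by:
  {s: False}


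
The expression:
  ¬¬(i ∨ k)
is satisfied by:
  {i: True, k: True}
  {i: True, k: False}
  {k: True, i: False}


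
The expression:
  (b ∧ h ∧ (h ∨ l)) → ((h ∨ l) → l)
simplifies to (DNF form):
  l ∨ ¬b ∨ ¬h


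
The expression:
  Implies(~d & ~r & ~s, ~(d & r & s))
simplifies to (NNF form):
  True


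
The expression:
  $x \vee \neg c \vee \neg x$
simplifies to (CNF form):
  $\text{True}$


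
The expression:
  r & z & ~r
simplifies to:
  False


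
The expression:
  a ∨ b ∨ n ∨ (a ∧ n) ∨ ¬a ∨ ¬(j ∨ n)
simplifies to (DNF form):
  True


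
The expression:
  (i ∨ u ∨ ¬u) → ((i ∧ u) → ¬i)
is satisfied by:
  {u: False, i: False}
  {i: True, u: False}
  {u: True, i: False}


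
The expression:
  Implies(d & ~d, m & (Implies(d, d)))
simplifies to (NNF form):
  True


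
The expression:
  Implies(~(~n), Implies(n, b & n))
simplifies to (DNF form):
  b | ~n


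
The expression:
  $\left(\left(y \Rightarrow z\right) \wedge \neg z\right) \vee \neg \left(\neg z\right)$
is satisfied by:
  {z: True, y: False}
  {y: False, z: False}
  {y: True, z: True}


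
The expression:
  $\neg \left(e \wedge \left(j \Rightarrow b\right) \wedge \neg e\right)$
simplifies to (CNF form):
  $\text{True}$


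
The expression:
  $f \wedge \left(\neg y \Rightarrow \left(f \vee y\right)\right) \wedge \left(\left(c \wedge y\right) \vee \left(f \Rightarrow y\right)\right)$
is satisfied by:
  {f: True, y: True}


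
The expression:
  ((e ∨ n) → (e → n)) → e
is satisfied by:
  {e: True}


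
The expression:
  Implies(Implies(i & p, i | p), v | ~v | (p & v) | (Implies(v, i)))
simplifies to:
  True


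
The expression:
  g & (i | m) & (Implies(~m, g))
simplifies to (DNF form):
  (g & i) | (g & m)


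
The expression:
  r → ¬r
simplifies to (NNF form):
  ¬r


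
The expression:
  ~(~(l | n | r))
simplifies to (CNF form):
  l | n | r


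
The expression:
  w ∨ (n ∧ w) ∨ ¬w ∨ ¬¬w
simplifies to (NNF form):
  True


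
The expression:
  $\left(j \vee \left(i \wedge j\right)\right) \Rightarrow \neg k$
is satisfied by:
  {k: False, j: False}
  {j: True, k: False}
  {k: True, j: False}


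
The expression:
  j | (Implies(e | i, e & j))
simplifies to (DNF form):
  j | (~e & ~i)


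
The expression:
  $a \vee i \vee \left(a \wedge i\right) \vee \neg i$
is always true.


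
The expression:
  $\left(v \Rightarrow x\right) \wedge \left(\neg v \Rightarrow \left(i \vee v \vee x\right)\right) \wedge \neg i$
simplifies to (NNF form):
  $x \wedge \neg i$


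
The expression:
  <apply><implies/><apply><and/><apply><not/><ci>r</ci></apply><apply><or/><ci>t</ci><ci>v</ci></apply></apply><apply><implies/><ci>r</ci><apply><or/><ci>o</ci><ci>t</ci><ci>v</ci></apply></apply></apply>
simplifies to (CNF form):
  <true/>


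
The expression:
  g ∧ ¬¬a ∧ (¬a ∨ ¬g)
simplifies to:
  False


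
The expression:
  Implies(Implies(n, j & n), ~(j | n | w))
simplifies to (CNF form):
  ~j & (n | ~w)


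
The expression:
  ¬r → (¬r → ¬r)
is always true.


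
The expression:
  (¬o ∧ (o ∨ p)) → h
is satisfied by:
  {o: True, h: True, p: False}
  {o: True, p: False, h: False}
  {h: True, p: False, o: False}
  {h: False, p: False, o: False}
  {o: True, h: True, p: True}
  {o: True, p: True, h: False}
  {h: True, p: True, o: False}


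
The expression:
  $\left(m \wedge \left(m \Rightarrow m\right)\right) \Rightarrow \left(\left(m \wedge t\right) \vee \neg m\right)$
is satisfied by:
  {t: True, m: False}
  {m: False, t: False}
  {m: True, t: True}


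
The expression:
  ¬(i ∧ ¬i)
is always true.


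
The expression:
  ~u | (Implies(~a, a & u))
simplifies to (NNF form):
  a | ~u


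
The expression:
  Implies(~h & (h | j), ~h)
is always true.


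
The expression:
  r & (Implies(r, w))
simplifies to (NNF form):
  r & w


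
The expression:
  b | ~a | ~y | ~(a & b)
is always true.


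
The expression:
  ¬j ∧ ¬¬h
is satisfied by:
  {h: True, j: False}


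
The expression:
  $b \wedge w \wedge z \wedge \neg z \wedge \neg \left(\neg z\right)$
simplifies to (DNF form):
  $\text{False}$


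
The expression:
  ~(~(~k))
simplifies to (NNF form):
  ~k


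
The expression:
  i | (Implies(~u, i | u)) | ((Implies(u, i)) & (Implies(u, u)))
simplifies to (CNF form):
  True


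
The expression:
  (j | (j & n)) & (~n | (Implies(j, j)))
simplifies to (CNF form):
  j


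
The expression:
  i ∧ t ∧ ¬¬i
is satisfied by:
  {t: True, i: True}


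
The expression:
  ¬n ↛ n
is always true.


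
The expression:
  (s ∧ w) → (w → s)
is always true.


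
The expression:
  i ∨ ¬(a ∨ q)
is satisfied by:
  {i: True, a: False, q: False}
  {i: True, q: True, a: False}
  {i: True, a: True, q: False}
  {i: True, q: True, a: True}
  {q: False, a: False, i: False}


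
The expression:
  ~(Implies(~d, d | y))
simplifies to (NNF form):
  ~d & ~y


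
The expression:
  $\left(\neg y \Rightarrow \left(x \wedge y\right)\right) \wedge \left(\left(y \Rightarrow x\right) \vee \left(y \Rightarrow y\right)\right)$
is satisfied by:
  {y: True}


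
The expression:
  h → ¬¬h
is always true.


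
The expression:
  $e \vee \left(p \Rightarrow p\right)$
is always true.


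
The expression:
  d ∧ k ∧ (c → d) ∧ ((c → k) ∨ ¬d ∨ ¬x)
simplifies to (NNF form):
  d ∧ k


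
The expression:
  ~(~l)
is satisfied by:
  {l: True}


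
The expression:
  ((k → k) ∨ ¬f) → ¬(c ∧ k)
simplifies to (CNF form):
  ¬c ∨ ¬k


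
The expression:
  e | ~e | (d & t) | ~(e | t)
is always true.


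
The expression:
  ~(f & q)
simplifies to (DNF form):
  ~f | ~q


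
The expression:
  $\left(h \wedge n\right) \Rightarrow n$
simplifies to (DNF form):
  $\text{True}$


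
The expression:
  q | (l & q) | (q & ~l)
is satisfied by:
  {q: True}


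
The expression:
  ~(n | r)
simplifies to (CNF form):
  ~n & ~r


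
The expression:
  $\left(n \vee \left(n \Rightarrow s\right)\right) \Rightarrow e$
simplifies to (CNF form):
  $e$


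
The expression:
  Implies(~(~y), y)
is always true.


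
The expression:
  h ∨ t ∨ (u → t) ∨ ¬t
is always true.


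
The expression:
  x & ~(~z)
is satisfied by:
  {z: True, x: True}


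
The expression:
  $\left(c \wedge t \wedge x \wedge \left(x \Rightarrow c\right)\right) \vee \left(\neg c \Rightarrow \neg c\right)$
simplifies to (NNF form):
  $\text{True}$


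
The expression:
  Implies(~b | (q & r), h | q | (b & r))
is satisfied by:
  {b: True, q: True, h: True}
  {b: True, q: True, h: False}
  {b: True, h: True, q: False}
  {b: True, h: False, q: False}
  {q: True, h: True, b: False}
  {q: True, h: False, b: False}
  {h: True, q: False, b: False}


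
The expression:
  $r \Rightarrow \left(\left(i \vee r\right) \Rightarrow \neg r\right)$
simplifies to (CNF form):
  $\neg r$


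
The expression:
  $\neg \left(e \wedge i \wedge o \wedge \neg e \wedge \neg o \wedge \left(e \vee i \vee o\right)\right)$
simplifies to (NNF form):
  $\text{True}$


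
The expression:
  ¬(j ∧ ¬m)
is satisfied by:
  {m: True, j: False}
  {j: False, m: False}
  {j: True, m: True}


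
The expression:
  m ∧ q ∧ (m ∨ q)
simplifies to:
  m ∧ q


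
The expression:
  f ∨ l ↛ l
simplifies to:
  f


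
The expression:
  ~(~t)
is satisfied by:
  {t: True}


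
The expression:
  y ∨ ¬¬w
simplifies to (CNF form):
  w ∨ y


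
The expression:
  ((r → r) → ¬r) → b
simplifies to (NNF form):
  b ∨ r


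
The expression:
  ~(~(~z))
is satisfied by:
  {z: False}


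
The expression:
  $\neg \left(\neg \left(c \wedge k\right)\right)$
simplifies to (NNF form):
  $c \wedge k$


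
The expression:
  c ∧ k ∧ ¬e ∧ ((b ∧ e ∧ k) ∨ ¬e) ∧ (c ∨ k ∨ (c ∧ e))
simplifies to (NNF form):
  c ∧ k ∧ ¬e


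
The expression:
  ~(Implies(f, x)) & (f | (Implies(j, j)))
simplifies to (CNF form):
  f & ~x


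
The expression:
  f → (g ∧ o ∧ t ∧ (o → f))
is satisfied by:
  {t: True, g: True, o: True, f: False}
  {t: True, g: True, o: False, f: False}
  {t: True, o: True, g: False, f: False}
  {t: True, o: False, g: False, f: False}
  {g: True, o: True, t: False, f: False}
  {g: True, o: False, t: False, f: False}
  {o: True, t: False, g: False, f: False}
  {o: False, t: False, g: False, f: False}
  {f: True, t: True, g: True, o: True}


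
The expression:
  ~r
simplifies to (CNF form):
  ~r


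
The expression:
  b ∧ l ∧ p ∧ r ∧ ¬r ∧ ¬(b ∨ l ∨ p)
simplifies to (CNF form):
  False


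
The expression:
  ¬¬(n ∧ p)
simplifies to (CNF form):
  n ∧ p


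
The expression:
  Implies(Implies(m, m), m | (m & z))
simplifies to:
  m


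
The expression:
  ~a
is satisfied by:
  {a: False}


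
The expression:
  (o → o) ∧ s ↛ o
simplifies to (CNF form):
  s ∧ ¬o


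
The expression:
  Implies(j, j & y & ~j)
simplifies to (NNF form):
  ~j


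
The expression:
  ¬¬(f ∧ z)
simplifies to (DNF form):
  f ∧ z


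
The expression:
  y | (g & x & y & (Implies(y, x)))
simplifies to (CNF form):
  y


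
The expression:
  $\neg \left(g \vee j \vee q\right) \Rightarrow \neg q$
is always true.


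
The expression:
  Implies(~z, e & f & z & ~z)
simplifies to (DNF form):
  z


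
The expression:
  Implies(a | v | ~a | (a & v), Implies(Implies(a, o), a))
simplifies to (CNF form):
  a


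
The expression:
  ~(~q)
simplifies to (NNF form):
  q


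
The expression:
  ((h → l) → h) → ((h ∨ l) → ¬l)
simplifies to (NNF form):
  ¬h ∨ ¬l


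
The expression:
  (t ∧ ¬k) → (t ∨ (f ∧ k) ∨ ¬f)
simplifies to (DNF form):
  True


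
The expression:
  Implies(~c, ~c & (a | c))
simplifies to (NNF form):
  a | c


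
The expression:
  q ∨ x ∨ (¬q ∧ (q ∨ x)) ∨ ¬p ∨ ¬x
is always true.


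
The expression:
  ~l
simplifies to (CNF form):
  ~l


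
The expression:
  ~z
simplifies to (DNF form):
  ~z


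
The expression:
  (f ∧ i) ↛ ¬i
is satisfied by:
  {i: True, f: True}


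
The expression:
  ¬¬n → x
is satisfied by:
  {x: True, n: False}
  {n: False, x: False}
  {n: True, x: True}


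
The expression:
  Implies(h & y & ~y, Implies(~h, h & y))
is always true.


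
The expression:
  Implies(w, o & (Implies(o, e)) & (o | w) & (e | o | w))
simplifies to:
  ~w | (e & o)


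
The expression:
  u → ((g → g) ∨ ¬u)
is always true.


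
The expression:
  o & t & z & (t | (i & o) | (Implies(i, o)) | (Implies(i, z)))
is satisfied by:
  {t: True, z: True, o: True}


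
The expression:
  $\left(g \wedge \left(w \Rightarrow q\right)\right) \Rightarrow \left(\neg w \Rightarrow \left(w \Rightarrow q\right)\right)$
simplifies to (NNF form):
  $\text{True}$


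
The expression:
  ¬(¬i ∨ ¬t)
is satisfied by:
  {t: True, i: True}


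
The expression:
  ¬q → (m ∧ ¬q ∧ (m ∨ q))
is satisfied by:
  {q: True, m: True}
  {q: True, m: False}
  {m: True, q: False}


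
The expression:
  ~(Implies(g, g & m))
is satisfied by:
  {g: True, m: False}


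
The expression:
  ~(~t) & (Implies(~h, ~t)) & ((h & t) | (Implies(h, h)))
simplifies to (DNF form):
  h & t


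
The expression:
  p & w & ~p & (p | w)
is never true.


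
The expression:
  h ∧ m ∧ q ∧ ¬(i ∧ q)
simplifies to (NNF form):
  h ∧ m ∧ q ∧ ¬i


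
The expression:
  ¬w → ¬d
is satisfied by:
  {w: True, d: False}
  {d: False, w: False}
  {d: True, w: True}


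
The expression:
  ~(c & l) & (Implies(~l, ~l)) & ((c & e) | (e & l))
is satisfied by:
  {c: True, e: True, l: False}
  {l: True, e: True, c: False}


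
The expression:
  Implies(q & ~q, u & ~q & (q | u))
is always true.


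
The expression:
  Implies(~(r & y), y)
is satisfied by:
  {y: True}


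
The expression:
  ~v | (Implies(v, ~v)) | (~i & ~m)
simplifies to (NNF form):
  ~v | (~i & ~m)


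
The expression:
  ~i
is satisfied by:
  {i: False}


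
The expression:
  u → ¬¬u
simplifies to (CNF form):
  True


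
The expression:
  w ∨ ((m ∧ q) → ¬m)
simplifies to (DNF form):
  w ∨ ¬m ∨ ¬q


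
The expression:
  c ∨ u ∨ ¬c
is always true.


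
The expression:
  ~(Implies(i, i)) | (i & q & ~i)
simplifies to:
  False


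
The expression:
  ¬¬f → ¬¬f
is always true.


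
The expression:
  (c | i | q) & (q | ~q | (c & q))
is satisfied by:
  {i: True, q: True, c: True}
  {i: True, q: True, c: False}
  {i: True, c: True, q: False}
  {i: True, c: False, q: False}
  {q: True, c: True, i: False}
  {q: True, c: False, i: False}
  {c: True, q: False, i: False}


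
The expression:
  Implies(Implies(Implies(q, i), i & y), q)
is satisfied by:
  {q: True, y: False, i: False}
  {q: False, y: False, i: False}
  {i: True, q: True, y: False}
  {i: True, q: False, y: False}
  {y: True, q: True, i: False}
  {y: True, q: False, i: False}
  {y: True, i: True, q: True}


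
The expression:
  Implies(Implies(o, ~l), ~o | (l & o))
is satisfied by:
  {l: True, o: False}
  {o: False, l: False}
  {o: True, l: True}


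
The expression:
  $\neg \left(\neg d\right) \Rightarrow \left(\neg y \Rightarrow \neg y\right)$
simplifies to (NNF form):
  $\text{True}$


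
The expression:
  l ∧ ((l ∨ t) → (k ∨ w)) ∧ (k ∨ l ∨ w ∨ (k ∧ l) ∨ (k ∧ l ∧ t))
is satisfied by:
  {k: True, w: True, l: True}
  {k: True, l: True, w: False}
  {w: True, l: True, k: False}


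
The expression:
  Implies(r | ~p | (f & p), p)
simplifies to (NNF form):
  p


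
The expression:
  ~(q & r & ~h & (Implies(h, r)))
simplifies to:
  h | ~q | ~r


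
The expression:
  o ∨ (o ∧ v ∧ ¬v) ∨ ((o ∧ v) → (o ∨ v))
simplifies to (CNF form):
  True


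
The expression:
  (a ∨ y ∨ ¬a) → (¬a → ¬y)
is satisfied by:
  {a: True, y: False}
  {y: False, a: False}
  {y: True, a: True}


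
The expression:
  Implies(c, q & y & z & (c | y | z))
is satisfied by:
  {q: True, z: True, y: True, c: False}
  {q: True, z: True, y: False, c: False}
  {q: True, y: True, z: False, c: False}
  {q: True, y: False, z: False, c: False}
  {z: True, y: True, q: False, c: False}
  {z: True, q: False, y: False, c: False}
  {z: False, y: True, q: False, c: False}
  {z: False, q: False, y: False, c: False}
  {q: True, c: True, z: True, y: True}


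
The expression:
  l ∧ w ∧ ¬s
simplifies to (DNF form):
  l ∧ w ∧ ¬s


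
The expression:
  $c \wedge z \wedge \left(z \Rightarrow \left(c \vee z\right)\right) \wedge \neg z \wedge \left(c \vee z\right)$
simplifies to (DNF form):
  $\text{False}$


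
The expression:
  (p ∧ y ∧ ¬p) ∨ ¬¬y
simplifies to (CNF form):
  y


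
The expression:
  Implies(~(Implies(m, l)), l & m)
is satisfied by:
  {l: True, m: False}
  {m: False, l: False}
  {m: True, l: True}


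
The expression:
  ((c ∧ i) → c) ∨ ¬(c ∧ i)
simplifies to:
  True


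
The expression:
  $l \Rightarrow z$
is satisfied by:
  {z: True, l: False}
  {l: False, z: False}
  {l: True, z: True}


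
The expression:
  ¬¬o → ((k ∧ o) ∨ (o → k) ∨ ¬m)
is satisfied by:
  {k: True, m: False, o: False}
  {m: False, o: False, k: False}
  {k: True, o: True, m: False}
  {o: True, m: False, k: False}
  {k: True, m: True, o: False}
  {m: True, k: False, o: False}
  {k: True, o: True, m: True}


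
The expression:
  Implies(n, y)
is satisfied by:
  {y: True, n: False}
  {n: False, y: False}
  {n: True, y: True}


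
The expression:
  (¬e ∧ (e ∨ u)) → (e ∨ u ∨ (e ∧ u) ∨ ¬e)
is always true.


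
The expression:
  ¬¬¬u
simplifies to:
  ¬u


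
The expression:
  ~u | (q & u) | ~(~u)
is always true.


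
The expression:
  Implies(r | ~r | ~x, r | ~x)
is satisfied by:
  {r: True, x: False}
  {x: False, r: False}
  {x: True, r: True}


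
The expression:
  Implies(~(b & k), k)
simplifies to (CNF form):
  k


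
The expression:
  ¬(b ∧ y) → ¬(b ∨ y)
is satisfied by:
  {y: False, b: False}
  {b: True, y: True}


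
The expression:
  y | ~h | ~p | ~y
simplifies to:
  True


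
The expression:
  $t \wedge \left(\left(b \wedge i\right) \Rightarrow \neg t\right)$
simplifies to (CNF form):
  $t \wedge \left(\neg b \vee \neg i\right)$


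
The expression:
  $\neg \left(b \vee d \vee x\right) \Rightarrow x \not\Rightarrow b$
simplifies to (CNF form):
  $b \vee d \vee x$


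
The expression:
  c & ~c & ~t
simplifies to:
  False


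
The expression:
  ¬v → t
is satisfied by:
  {t: True, v: True}
  {t: True, v: False}
  {v: True, t: False}


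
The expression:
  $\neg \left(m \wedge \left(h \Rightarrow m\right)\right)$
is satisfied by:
  {m: False}


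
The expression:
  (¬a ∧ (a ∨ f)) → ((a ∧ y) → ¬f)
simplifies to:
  True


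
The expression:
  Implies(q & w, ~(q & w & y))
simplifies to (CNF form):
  ~q | ~w | ~y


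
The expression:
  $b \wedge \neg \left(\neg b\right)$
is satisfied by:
  {b: True}


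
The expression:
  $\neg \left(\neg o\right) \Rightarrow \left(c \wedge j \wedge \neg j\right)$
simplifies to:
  $\neg o$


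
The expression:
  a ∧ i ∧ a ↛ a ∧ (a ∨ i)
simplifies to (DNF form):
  False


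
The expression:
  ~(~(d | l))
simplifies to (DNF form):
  d | l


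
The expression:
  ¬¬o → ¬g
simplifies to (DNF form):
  ¬g ∨ ¬o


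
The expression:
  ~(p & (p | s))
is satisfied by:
  {p: False}


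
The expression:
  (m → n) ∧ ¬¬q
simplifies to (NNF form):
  q ∧ (n ∨ ¬m)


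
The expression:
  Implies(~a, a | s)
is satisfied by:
  {a: True, s: True}
  {a: True, s: False}
  {s: True, a: False}


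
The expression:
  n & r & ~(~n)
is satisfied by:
  {r: True, n: True}


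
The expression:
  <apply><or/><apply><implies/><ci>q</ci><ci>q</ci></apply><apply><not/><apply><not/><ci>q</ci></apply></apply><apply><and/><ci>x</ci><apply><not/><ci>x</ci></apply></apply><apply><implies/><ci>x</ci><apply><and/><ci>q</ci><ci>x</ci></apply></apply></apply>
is always true.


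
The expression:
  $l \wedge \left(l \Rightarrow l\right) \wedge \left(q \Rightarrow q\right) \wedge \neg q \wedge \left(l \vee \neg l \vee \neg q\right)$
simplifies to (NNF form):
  $l \wedge \neg q$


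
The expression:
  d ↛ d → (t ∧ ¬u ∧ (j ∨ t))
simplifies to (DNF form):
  True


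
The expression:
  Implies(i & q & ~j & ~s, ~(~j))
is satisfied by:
  {s: True, j: True, q: False, i: False}
  {s: True, j: False, q: False, i: False}
  {j: True, i: False, s: False, q: False}
  {i: False, j: False, s: False, q: False}
  {i: True, s: True, j: True, q: False}
  {i: True, s: True, j: False, q: False}
  {i: True, j: True, s: False, q: False}
  {i: True, j: False, s: False, q: False}
  {q: True, s: True, j: True, i: False}
  {q: True, s: True, j: False, i: False}
  {q: True, j: True, s: False, i: False}
  {q: True, j: False, s: False, i: False}
  {i: True, q: True, s: True, j: True}
  {i: True, q: True, s: True, j: False}
  {i: True, q: True, j: True, s: False}


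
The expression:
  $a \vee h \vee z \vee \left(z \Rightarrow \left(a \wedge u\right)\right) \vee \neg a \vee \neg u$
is always true.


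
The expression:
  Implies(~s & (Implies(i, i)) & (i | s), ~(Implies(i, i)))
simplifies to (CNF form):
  s | ~i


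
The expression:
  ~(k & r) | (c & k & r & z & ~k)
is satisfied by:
  {k: False, r: False}
  {r: True, k: False}
  {k: True, r: False}


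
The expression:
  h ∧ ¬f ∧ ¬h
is never true.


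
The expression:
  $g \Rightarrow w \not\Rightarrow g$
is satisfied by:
  {g: False}


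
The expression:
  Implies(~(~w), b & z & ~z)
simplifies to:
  ~w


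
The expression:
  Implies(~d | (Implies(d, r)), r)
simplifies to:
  d | r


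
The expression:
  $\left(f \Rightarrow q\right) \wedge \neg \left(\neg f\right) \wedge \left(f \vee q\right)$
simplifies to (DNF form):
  $f \wedge q$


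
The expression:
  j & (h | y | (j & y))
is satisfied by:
  {j: True, y: True, h: True}
  {j: True, y: True, h: False}
  {j: True, h: True, y: False}


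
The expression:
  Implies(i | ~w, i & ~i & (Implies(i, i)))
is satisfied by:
  {w: True, i: False}


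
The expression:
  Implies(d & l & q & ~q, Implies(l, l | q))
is always true.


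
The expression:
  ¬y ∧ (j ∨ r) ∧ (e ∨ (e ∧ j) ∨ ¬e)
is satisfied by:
  {r: True, j: True, y: False}
  {r: True, y: False, j: False}
  {j: True, y: False, r: False}


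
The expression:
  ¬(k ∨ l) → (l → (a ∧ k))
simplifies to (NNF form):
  True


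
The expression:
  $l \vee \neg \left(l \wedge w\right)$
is always true.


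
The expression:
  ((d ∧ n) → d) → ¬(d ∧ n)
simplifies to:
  ¬d ∨ ¬n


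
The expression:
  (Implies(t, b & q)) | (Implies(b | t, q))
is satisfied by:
  {q: True, t: False}
  {t: False, q: False}
  {t: True, q: True}


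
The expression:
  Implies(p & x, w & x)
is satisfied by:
  {w: True, p: False, x: False}
  {p: False, x: False, w: False}
  {x: True, w: True, p: False}
  {x: True, p: False, w: False}
  {w: True, p: True, x: False}
  {p: True, w: False, x: False}
  {x: True, p: True, w: True}


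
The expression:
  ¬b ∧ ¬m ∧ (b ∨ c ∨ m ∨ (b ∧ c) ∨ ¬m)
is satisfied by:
  {b: False, m: False}


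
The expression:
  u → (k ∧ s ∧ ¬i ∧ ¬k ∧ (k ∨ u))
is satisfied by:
  {u: False}


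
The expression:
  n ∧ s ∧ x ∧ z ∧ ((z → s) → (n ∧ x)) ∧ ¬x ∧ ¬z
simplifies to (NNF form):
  False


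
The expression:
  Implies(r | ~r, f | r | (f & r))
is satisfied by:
  {r: True, f: True}
  {r: True, f: False}
  {f: True, r: False}


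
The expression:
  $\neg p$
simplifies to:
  $\neg p$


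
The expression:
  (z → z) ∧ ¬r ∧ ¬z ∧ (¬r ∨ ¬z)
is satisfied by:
  {r: False, z: False}


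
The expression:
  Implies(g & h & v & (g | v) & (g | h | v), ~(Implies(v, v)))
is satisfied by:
  {h: False, v: False, g: False}
  {g: True, h: False, v: False}
  {v: True, h: False, g: False}
  {g: True, v: True, h: False}
  {h: True, g: False, v: False}
  {g: True, h: True, v: False}
  {v: True, h: True, g: False}


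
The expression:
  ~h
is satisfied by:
  {h: False}


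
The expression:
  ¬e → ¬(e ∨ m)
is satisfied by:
  {e: True, m: False}
  {m: False, e: False}
  {m: True, e: True}


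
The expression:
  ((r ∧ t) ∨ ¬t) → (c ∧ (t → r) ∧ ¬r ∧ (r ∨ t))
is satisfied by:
  {t: True, r: False}


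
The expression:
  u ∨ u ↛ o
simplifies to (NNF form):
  u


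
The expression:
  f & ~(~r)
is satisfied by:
  {r: True, f: True}


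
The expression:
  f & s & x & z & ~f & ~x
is never true.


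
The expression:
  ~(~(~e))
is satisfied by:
  {e: False}


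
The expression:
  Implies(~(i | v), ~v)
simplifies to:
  True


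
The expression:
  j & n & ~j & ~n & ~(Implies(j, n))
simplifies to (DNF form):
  False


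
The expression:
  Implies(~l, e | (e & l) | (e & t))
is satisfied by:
  {l: True, e: True}
  {l: True, e: False}
  {e: True, l: False}


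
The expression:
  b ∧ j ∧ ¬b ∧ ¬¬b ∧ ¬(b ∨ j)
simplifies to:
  False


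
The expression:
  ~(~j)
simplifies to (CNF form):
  j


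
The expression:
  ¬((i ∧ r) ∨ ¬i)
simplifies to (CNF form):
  i ∧ ¬r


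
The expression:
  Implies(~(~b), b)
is always true.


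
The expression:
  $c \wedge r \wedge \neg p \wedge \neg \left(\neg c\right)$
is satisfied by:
  {r: True, c: True, p: False}


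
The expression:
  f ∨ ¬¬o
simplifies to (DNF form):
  f ∨ o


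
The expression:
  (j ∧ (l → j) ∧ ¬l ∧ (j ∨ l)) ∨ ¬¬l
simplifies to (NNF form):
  j ∨ l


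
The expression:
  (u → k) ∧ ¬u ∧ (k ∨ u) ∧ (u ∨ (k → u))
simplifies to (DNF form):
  False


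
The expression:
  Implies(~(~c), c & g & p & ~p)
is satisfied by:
  {c: False}


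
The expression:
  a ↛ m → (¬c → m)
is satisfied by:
  {c: True, m: True, a: False}
  {c: True, m: False, a: False}
  {m: True, c: False, a: False}
  {c: False, m: False, a: False}
  {c: True, a: True, m: True}
  {c: True, a: True, m: False}
  {a: True, m: True, c: False}


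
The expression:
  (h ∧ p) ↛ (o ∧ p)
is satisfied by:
  {h: True, p: True, o: False}


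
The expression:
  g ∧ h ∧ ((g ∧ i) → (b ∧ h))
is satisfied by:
  {h: True, b: True, g: True, i: False}
  {h: True, g: True, i: False, b: False}
  {h: True, b: True, i: True, g: True}


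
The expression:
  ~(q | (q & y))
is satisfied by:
  {q: False}


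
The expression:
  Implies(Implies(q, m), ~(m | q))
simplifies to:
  ~m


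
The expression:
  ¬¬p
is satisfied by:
  {p: True}


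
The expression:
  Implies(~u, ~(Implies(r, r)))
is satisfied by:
  {u: True}


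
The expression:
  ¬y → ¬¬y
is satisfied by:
  {y: True}


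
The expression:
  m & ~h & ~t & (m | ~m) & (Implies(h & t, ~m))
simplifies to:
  m & ~h & ~t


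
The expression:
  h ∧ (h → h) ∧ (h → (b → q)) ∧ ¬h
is never true.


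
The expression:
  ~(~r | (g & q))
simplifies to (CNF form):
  r & (~g | ~q)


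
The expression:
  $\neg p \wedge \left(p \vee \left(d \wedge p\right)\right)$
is never true.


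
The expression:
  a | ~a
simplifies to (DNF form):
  True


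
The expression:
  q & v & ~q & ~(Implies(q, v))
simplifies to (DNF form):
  False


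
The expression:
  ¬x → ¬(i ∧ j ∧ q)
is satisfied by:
  {x: True, i: False, q: False, j: False}
  {x: False, i: False, q: False, j: False}
  {j: True, x: True, i: False, q: False}
  {j: True, x: False, i: False, q: False}
  {x: True, q: True, j: False, i: False}
  {q: True, j: False, i: False, x: False}
  {j: True, q: True, x: True, i: False}
  {j: True, q: True, x: False, i: False}
  {x: True, i: True, j: False, q: False}
  {i: True, j: False, q: False, x: False}
  {x: True, j: True, i: True, q: False}
  {j: True, i: True, x: False, q: False}
  {x: True, q: True, i: True, j: False}
  {q: True, i: True, j: False, x: False}
  {j: True, q: True, i: True, x: True}


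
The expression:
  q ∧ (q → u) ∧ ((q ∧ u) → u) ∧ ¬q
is never true.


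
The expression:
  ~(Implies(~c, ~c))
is never true.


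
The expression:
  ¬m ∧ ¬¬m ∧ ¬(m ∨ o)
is never true.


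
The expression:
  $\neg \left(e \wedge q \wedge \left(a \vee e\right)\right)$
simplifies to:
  $\neg e \vee \neg q$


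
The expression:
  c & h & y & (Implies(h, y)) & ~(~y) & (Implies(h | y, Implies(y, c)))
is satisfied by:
  {h: True, c: True, y: True}


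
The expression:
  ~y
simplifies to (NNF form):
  ~y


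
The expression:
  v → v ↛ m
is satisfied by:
  {m: False, v: False}
  {v: True, m: False}
  {m: True, v: False}


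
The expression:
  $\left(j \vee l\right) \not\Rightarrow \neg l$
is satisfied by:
  {l: True}


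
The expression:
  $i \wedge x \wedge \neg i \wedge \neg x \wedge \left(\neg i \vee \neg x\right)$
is never true.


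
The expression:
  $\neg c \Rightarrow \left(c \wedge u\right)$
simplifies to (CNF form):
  $c$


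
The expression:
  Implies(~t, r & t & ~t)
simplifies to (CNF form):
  t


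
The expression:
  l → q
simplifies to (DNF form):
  q ∨ ¬l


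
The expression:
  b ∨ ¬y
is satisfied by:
  {b: True, y: False}
  {y: False, b: False}
  {y: True, b: True}


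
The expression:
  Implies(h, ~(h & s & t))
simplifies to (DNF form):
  ~h | ~s | ~t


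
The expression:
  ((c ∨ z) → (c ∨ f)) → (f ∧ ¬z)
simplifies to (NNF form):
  (f ∨ z) ∧ (f ∨ ¬c) ∧ (¬f ∨ ¬z)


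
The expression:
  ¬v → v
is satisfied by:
  {v: True}


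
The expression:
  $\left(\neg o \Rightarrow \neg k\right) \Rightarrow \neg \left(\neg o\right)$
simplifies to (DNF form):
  $k \vee o$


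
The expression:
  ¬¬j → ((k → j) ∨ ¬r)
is always true.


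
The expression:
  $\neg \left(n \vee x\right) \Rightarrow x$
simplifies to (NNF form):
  $n \vee x$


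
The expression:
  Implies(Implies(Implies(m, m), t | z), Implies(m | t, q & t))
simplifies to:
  (q & t) | (~m & ~t) | (~t & ~z)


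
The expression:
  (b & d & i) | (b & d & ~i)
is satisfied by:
  {b: True, d: True}


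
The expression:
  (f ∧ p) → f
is always true.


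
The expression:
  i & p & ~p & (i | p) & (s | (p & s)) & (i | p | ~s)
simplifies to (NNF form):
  False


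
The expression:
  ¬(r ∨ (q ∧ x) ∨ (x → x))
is never true.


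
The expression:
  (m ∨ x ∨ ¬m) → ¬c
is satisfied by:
  {c: False}


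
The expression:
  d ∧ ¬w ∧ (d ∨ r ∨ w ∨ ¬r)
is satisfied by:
  {d: True, w: False}


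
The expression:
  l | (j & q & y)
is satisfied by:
  {y: True, l: True, q: True, j: True}
  {y: True, l: True, q: True, j: False}
  {y: True, l: True, j: True, q: False}
  {y: True, l: True, j: False, q: False}
  {l: True, q: True, j: True, y: False}
  {l: True, q: True, j: False, y: False}
  {l: True, q: False, j: True, y: False}
  {l: True, q: False, j: False, y: False}
  {y: True, q: True, j: True, l: False}


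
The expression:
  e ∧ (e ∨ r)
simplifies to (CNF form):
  e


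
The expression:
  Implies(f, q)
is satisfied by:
  {q: True, f: False}
  {f: False, q: False}
  {f: True, q: True}


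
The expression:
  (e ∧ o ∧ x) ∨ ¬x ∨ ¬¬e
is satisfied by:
  {e: True, x: False}
  {x: False, e: False}
  {x: True, e: True}


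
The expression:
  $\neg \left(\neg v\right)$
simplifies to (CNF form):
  $v$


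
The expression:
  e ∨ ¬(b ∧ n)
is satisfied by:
  {e: True, n: False, b: False}
  {e: False, n: False, b: False}
  {b: True, e: True, n: False}
  {b: True, e: False, n: False}
  {n: True, e: True, b: False}
  {n: True, e: False, b: False}
  {n: True, b: True, e: True}


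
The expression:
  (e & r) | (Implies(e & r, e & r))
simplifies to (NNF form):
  True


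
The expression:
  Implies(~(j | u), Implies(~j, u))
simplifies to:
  j | u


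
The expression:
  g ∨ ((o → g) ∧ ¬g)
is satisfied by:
  {g: True, o: False}
  {o: False, g: False}
  {o: True, g: True}


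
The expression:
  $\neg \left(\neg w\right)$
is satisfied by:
  {w: True}


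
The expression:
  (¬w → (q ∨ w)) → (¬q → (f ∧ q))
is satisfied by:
  {q: True, w: False}
  {w: False, q: False}
  {w: True, q: True}


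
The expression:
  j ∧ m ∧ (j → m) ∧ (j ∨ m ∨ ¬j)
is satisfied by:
  {m: True, j: True}


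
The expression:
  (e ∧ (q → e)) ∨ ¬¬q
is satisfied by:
  {q: True, e: True}
  {q: True, e: False}
  {e: True, q: False}


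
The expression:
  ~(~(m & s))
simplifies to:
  m & s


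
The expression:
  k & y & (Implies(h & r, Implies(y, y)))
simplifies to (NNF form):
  k & y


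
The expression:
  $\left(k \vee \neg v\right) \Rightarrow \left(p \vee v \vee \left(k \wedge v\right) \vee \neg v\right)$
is always true.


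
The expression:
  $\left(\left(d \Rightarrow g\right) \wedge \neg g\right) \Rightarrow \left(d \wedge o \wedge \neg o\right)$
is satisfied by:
  {d: True, g: True}
  {d: True, g: False}
  {g: True, d: False}


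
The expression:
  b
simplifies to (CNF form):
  b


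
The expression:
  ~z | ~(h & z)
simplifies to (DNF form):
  ~h | ~z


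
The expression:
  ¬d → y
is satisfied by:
  {y: True, d: True}
  {y: True, d: False}
  {d: True, y: False}


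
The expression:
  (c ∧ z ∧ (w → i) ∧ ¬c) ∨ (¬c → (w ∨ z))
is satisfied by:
  {z: True, c: True, w: True}
  {z: True, c: True, w: False}
  {z: True, w: True, c: False}
  {z: True, w: False, c: False}
  {c: True, w: True, z: False}
  {c: True, w: False, z: False}
  {w: True, c: False, z: False}
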